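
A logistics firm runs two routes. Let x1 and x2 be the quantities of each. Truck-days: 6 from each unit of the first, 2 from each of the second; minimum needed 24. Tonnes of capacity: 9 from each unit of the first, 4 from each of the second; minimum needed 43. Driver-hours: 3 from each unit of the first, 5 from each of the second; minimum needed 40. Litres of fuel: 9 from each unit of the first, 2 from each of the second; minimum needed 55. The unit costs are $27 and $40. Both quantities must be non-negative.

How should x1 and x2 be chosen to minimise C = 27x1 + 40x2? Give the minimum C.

x1 = 5, x2 = 5, minimum C = 335

Vertices and C = 27x1 + 40x2:
  (0, 55/2) → C = 1100
  (40/3, 0) → C = 360
  (5, 5) → C = 335
The feasible region is unbounded (it extends along (0, 1), (1, 0)), but C strictly increases along every unbounded feasible direction, so there is no improving ray and the minimum is attained at a vertex.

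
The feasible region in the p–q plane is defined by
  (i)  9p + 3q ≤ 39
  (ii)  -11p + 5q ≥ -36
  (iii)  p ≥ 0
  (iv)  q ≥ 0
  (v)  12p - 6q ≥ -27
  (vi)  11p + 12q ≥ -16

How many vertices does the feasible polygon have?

5

Pairwise boundary intersections that survive every other constraint:
  (101/26, 35/26)
  (17/10, 79/10)
  (36/11, 0)
  (0, 0)
  (0, 9/2)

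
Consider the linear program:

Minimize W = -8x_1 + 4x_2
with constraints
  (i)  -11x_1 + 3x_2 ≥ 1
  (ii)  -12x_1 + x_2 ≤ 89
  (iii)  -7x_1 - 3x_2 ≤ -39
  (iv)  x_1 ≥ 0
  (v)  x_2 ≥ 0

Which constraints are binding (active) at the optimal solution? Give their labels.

(i) and (iii)

Feasible corners and W = -8x_1 + 4x_2:
  (19/9, 218/27) → W = 416/27
  (0, 89) → W = 356
  (0, 13) → W = 52
The feasible region is unbounded (it extends along (1, 12), (3, 11)), but W strictly increases along every unbounded feasible direction, so there is no improving ray and the minimum is attained at a vertex.

The minimum is at (19/9, 218/27). Substituting into each constraint, equality holds for (i) and (iii); the remaining constraints have slack.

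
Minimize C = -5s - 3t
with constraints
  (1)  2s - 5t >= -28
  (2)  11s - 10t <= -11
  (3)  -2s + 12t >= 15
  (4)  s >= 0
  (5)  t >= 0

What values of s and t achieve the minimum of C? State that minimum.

s = 45/7, t = 286/35, minimum C = -1983/35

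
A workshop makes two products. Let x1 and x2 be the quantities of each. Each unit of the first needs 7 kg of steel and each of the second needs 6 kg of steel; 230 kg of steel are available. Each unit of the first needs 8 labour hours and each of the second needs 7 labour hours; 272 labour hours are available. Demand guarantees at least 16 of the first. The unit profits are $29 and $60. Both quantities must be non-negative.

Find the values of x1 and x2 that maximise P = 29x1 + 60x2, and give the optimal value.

x1 = 16, x2 = 59/3, maximum P = 1644

Vertices and P = 29x1 + 60x2:
  (230/7, 0) → P = 6670/7
  (16, 0) → P = 464
  (16, 59/3) → P = 1644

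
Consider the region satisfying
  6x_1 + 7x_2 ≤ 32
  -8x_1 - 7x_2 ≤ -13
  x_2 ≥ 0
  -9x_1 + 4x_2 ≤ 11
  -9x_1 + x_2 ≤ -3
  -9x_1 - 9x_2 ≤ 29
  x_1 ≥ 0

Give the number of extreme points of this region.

4

Intersecting each pair of boundary lines and keeping only the points that satisfy every inequality leaves:
  (16/3, 0)
  (53/69, 90/23)
  (13/8, 0)
  (34/71, 93/71)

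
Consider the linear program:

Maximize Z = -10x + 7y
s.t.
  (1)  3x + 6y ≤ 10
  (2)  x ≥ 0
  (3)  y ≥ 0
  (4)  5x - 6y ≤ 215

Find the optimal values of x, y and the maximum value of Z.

x = 0, y = 5/3, maximum Z = 35/3

Feasible corners and Z = -10x + 7y:
  (0, 5/3) → Z = 35/3
  (10/3, 0) → Z = -100/3
  (0, 0) → Z = 0

The binding constraints are 3x + 6y = 10 and x = 0.
Solving simultaneously gives x = 0, y = 5/3.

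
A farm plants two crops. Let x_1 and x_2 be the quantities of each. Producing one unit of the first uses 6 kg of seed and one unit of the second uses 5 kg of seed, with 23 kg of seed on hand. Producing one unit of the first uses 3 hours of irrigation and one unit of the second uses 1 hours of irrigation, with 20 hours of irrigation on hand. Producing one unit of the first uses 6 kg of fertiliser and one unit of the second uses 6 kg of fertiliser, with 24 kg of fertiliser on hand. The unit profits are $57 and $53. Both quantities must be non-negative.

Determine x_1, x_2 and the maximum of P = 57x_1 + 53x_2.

Vertices and P = 57x_1 + 53x_2:
  (0, 0) → P = 0
  (0, 4) → P = 212
  (23/6, 0) → P = 437/2
  (3, 1) → P = 224

The optimum lies where 6x_1 + 5x_2 = 23 and 6x_1 + 6x_2 = 24.
Solving simultaneously gives x_1 = 3, x_2 = 1.

x_1 = 3, x_2 = 1, maximum P = 224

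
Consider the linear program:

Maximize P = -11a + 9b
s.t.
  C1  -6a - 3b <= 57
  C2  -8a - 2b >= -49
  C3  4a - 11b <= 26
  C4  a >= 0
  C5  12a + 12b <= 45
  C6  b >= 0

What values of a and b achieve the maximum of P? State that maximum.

a = 0, b = 15/4, maximum P = 135/4

Feasible corners and P = -11a + 9b:
  (0, 15/4) → P = 135/4
  (0, 0) → P = 0
  (15/4, 0) → P = -165/4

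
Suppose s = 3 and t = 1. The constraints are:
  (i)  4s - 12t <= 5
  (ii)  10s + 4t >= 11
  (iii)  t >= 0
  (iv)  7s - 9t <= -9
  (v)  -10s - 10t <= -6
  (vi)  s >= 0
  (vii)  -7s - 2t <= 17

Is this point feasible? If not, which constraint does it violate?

not feasible — violates (iv)

Constraint (iv): 7s - 9t = 12, which is not ≤ -9. All other constraints are satisfied.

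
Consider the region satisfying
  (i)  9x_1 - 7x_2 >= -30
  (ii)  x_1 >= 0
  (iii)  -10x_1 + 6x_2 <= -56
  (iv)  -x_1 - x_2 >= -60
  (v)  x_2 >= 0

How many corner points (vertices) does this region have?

Of the 10 pairwise boundary intersections, those satisfying every inequality are:
  (26, 34)
  (28/5, 0)
  (60, 0)

3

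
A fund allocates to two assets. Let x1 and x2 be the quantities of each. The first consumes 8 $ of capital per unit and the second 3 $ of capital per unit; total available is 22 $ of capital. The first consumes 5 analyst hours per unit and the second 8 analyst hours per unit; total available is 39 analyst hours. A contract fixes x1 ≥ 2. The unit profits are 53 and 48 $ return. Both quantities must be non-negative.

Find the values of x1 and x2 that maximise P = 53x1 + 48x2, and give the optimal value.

Vertices and P = 53x1 + 48x2:
  (11/4, 0) → P = 583/4
  (2, 0) → P = 106
  (2, 2) → P = 202

The binding constraints are 8x1 + 3x2 = 22 and x1 = 2.
Solving simultaneously gives x1 = 2, x2 = 2.

x1 = 2, x2 = 2, maximum P = 202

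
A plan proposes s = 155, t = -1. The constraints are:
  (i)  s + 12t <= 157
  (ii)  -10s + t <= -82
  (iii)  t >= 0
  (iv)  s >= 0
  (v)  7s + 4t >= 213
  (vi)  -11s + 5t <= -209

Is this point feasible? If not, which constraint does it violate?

not feasible — violates (iii)

Constraint (iii): t = -1, which is not ≥ 0. All other constraints are satisfied.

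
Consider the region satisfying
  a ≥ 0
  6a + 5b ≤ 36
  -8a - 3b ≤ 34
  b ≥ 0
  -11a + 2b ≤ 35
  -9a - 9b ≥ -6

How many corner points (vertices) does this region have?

The feasible vertices (each the meet of two boundaries and inside every other half-plane) are:
  (0, 0)
  (0, 2/3)
  (2/3, 0)

3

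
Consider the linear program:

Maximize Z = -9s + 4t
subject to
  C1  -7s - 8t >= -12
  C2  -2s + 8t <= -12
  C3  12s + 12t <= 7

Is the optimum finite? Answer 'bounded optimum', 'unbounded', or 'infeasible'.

From the feasible point (5/3, -13/12), moving in the direction (-8, -2) keeps every constraint satisfied while Z increases without bound.

unbounded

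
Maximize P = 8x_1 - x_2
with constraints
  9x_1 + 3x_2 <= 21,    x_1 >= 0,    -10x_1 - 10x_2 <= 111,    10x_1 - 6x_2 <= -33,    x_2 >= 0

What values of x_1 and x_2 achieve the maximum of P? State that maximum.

x_1 = 9/28, x_2 = 169/28, maximum P = -97/28

Vertices and P = 8x_1 - x_2:
  (0, 7) → P = -7
  (9/28, 169/28) → P = -97/28
  (0, 11/2) → P = -11/2

The binding constraints are 9x_1 + 3x_2 = 21 and 10x_1 - 6x_2 = -33.
Solving simultaneously gives x_1 = 9/28, x_2 = 169/28.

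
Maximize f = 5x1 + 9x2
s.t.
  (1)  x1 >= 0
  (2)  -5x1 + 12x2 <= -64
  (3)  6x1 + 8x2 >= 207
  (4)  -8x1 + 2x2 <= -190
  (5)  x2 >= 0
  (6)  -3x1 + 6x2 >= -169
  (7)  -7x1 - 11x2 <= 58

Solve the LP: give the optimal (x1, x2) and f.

x1 = 274, x2 = 653/6, maximum f = 4699/2

The binding constraints are -5x1 + 12x2 = -64 and -3x1 + 6x2 = -169.
Solving simultaneously gives x1 = 274, x2 = 653/6.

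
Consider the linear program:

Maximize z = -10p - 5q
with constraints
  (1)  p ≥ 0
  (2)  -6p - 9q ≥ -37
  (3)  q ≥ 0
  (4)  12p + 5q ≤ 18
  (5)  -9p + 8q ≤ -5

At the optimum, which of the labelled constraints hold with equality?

Corner points and z = -10p - 5q:
  (3/2, 0) → z = -15
  (5/9, 0) → z = -50/9
  (169/141, 34/47) → z = -2200/141

The maximum is at (5/9, 0). Substituting into each constraint, equality holds for (3) and (5); the remaining constraints have slack.

(3) and (5)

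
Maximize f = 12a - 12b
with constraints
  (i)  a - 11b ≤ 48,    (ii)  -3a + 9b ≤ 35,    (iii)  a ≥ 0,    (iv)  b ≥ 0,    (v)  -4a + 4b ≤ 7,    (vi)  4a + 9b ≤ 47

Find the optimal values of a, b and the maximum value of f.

a = 47/4, b = 0, maximum f = 141

Feasible corners and f = 12a - 12b:
  (0, 0) → f = 0
  (0, 7/4) → f = -21
  (47/4, 0) → f = 141
  (125/52, 54/13) → f = -21

At the optimal vertex, b = 0 and 4a + 9b = 47.
Solving simultaneously gives a = 47/4, b = 0.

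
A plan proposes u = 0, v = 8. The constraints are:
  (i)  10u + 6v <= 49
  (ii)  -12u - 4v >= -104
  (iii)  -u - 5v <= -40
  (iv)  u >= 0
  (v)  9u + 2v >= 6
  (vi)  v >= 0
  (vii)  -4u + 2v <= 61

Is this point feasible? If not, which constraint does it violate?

(i): 48 ≤ 49 ✓
(ii): -32 ≥ -104 ✓
(iii): -40 ≤ -40 ✓
(iv): 0 ≥ 0 ✓
(v): 16 ≥ 6 ✓
(vi): 8 ≥ 0 ✓
(vii): 16 ≤ 61 ✓

feasible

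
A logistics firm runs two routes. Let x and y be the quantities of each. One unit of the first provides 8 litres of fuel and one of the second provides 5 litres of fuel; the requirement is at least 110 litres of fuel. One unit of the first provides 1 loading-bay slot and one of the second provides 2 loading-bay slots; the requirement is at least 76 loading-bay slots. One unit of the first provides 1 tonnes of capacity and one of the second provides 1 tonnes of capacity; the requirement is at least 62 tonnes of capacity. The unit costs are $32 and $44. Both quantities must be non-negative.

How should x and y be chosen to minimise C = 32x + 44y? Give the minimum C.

The feasible region is unbounded (it extends along (0, 1), (1, 0)), but C strictly increases along every unbounded feasible direction, so there is no improving ray and the minimum is attained at a vertex.

x = 48, y = 14, minimum C = 2152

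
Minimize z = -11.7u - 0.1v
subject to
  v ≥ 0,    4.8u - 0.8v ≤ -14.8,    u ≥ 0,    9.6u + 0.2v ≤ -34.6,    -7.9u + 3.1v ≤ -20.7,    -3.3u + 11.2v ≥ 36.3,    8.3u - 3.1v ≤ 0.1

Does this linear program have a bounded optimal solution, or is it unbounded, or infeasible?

infeasible

The boundaries -3.3u + 11.2v = 36.3 and 8.3u - 3.1v = 0.1 meet at (11365/8273, 30162/8273), but that point violates 4.8u - 0.8v ≤ -14.8. Every candidate vertex is excluded by some other constraint, so the feasible region is empty.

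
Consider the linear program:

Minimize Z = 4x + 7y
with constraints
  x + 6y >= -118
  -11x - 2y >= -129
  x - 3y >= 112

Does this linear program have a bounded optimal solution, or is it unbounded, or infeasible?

The boundaries x + 6y = -118 and -11x - 2y = -129 meet at (505/32, -1427/64), but that point violates x - 3y ≥ 112. Every candidate vertex is excluded by some other constraint, so the feasible region is empty.

infeasible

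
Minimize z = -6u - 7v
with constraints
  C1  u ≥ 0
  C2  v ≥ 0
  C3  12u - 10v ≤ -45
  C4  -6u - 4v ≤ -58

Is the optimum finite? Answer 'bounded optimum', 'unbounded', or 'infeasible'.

From the feasible point (0, 29/2), moving in the direction (0, 1) keeps every constraint satisfied while z decreases without bound.

unbounded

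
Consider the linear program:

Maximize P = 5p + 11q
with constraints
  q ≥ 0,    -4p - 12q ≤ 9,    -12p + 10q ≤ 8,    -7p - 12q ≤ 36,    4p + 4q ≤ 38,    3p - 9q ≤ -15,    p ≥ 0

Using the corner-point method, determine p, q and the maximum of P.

Vertices and P = 5p + 11q:
  (87/22, 61/11) → P = 1777/22
  (1, 2) → P = 27
  (47/8, 29/8) → P = 277/4

The optimum lies where -12p + 10q = 8 and 4p + 4q = 38.
Solving simultaneously gives p = 87/22, q = 61/11.

p = 87/22, q = 61/11, maximum P = 1777/22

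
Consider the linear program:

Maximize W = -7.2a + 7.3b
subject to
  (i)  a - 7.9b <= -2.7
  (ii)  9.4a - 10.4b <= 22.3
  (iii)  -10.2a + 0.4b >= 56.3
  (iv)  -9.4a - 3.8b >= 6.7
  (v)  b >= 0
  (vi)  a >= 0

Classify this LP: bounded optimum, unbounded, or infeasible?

infeasible

The boundaries -10.2a + 0.4b = 56.3 and -9.4a - 3.8b = 6.7 meet at (-10831/2126, 11522/1063), but that point violates a ≥ 0. Every candidate vertex is excluded by some other constraint, so the feasible region is empty.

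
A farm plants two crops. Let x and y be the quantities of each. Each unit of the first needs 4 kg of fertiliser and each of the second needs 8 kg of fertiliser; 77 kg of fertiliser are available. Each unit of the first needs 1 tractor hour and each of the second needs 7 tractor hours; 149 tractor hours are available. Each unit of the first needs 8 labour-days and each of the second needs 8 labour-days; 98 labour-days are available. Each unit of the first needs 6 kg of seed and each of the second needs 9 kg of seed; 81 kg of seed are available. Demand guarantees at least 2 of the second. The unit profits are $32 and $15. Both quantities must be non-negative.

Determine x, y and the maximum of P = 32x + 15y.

Extreme points and P = 32x + 15y:
  (0, 9) → P = 135
  (0, 2) → P = 30
  (39/4, 5/2) → P = 699/2
  (41/4, 2) → P = 358

x = 41/4, y = 2, maximum P = 358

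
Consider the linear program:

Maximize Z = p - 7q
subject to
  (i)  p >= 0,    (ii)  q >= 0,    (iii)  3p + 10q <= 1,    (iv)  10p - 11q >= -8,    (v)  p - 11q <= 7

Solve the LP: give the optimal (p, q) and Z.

Corner points and Z = p - 7q:
  (0, 0) → Z = 0
  (0, 1/10) → Z = -7/10
  (1/3, 0) → Z = 1/3

p = 1/3, q = 0, maximum Z = 1/3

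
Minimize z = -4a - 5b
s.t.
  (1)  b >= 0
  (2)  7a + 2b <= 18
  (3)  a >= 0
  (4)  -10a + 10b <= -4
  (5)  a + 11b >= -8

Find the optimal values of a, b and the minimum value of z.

Vertices and z = -4a - 5b:
  (18/7, 0) → z = -72/7
  (2/5, 0) → z = -8/5
  (94/45, 76/45) → z = -84/5

At the optimal vertex, 7a + 2b = 18 and -10a + 10b = -4.
Solving simultaneously gives a = 94/45, b = 76/45.

a = 94/45, b = 76/45, minimum z = -84/5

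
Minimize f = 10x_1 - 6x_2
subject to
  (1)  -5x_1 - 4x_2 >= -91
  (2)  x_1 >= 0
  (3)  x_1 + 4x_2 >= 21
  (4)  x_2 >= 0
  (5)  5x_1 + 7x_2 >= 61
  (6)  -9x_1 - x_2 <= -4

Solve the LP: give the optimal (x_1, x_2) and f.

At the optimal vertex, -5x_1 - 4x_2 = -91 and x_1 = 0.
Solving simultaneously gives x_1 = 0, x_2 = 91/4.

x_1 = 0, x_2 = 91/4, minimum f = -273/2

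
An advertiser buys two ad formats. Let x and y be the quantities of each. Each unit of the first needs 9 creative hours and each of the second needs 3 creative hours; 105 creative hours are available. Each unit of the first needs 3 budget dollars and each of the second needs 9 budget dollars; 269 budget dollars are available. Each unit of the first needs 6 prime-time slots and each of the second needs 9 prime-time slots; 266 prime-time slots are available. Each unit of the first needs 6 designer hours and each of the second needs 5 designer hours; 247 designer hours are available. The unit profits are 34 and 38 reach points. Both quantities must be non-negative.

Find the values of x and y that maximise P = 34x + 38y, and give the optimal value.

Feasible corners and P = 34x + 38y:
  (0, 0) → P = 0
  (0, 266/9) → P = 10108/9
  (35/3, 0) → P = 1190/3
  (7/3, 28) → P = 3430/3

The binding constraints are 9x + 3y = 105 and 6x + 9y = 266.
Solving simultaneously gives x = 7/3, y = 28.

x = 7/3, y = 28, maximum P = 3430/3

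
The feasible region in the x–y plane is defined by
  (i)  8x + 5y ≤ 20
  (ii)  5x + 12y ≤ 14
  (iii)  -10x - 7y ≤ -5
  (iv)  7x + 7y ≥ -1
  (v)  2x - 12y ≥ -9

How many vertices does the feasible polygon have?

The feasible vertices (each the meet of two boundaries and inside every other half-plane) are:
  (170/71, 12/71)
  (145/21, -148/21)
  (5/7, 73/84)
  (2, -15/7)
  (-3/134, 50/67)

5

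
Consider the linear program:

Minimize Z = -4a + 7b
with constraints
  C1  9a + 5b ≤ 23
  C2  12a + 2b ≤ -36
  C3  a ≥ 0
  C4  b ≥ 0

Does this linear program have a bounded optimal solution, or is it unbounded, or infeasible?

The boundaries 9a + 5b = 23 and 12a + 2b = -36 meet at (-113/21, 100/7), but that point violates a ≥ 0. Every candidate vertex is excluded by some other constraint, so the feasible region is empty.

infeasible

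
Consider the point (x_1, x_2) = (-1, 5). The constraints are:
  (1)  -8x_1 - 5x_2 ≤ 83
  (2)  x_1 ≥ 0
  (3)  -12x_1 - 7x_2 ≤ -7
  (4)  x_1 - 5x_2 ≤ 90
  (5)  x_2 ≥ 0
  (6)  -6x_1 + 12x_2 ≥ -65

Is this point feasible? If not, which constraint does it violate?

Constraint (2): x_1 = -1, which is not ≥ 0. All other constraints are satisfied.

not feasible — violates (2)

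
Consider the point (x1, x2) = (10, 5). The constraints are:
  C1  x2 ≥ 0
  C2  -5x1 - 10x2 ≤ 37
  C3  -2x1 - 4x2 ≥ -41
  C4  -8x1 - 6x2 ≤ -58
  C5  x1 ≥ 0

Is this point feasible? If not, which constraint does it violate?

feasible

C1: 5 ≥ 0 ✓
C2: -100 ≤ 37 ✓
C3: -40 ≥ -41 ✓
C4: -110 ≤ -58 ✓
C5: 10 ≥ 0 ✓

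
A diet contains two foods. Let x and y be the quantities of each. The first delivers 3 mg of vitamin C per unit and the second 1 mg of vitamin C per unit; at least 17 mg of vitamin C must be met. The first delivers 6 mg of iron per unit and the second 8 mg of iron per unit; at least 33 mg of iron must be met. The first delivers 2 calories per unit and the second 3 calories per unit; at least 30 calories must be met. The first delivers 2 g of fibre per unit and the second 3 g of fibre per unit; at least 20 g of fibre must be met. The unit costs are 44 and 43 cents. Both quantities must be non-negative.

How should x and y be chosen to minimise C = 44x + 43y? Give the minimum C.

x = 3, y = 8, minimum C = 476

Extreme points and C = 44x + 43y:
  (0, 17) → C = 731
  (15, 0) → C = 660
  (3, 8) → C = 476
The feasible region is unbounded (it extends along (0, 1), (1, 0)), but C strictly increases along every unbounded feasible direction, so there is no improving ray and the minimum is attained at a vertex.

At the optimal vertex, 3x + y = 17 and 2x + 3y = 30.
Solving simultaneously gives x = 3, y = 8.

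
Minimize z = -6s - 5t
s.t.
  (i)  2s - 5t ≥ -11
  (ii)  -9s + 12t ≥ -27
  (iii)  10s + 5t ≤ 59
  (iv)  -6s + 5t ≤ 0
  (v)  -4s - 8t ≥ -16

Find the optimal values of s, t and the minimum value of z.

Vertices and z = -6s - 5t:
  (-5, -6) → z = 60
  (17/5, 3/10) → z = -219/10
  (20/17, 24/17) → z = -240/17

s = 17/5, t = 3/10, minimum z = -219/10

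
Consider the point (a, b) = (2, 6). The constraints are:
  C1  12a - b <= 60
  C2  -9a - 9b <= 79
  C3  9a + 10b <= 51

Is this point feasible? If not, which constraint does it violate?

not feasible — violates C3

Constraint C3: 9a + 10b = 78, which is not ≤ 51. All other constraints are satisfied.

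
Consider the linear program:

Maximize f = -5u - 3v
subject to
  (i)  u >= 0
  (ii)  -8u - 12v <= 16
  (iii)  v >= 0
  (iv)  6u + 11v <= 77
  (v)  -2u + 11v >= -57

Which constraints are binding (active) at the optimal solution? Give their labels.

Extreme points and f = -5u - 3v:
  (0, 0) → f = 0
  (0, 7) → f = -21
  (77/6, 0) → f = -385/6

The maximum is at (0, 0). Substituting into each constraint, equality holds for (i) and (iii); the remaining constraints have slack.

(i) and (iii)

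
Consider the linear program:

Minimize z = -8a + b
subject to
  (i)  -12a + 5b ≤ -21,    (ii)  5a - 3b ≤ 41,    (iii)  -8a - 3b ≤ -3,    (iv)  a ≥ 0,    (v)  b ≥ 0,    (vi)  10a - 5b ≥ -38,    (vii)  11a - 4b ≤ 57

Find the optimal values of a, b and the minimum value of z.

a = 201/7, b = 453/7, minimum z = -165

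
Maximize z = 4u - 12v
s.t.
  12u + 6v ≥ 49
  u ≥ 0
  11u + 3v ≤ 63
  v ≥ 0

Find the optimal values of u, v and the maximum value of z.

Vertices and z = 4u - 12v:
  (0, 49/6) → z = -98
  (49/12, 0) → z = 49/3
  (0, 21) → z = -252
  (63/11, 0) → z = 252/11

u = 63/11, v = 0, maximum z = 252/11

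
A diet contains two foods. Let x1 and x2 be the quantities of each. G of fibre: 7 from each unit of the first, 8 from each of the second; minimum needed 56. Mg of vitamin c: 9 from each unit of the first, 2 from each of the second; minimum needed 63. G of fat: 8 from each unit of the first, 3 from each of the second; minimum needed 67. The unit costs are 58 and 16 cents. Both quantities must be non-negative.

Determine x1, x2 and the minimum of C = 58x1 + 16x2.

Extreme points and C = 58x1 + 16x2:
  (0, 63/2) → C = 504
  (67/8, 0) → C = 1943/4
  (5, 9) → C = 434
The feasible region is unbounded (it extends along (0, 1), (1, 0)), but C strictly increases along every unbounded feasible direction, so there is no improving ray and the minimum is attained at a vertex.

The binding constraints are 9x1 + 2x2 = 63 and 8x1 + 3x2 = 67.
Solving simultaneously gives x1 = 5, x2 = 9.

x1 = 5, x2 = 9, minimum C = 434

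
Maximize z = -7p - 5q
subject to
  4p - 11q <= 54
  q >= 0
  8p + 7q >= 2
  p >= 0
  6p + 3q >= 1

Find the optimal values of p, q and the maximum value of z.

p = 1/18, q = 2/9, maximum z = -3/2

Vertices and z = -7p - 5q:
  (27/2, 0) → z = -189/2
  (1/4, 0) → z = -7/4
  (1/18, 2/9) → z = -3/2
  (0, 1/3) → z = -5/3
The feasible region is unbounded (it extends along (0, 1), (11, 4)), but z strictly decreases along every unbounded feasible direction, so there is no improving ray and the maximum is attained at a vertex.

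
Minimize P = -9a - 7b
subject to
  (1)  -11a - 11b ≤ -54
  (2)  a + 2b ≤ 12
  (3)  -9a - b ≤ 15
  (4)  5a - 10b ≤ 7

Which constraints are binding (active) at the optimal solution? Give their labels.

Vertices and P = -9a - 7b:
  (-24/11, 78/11) → P = -30
  (617/165, 193/165) → P = -6904/165
  (67/10, 53/20) → P = -1577/20

The minimum is at (67/10, 53/20). Substituting into each constraint, equality holds for (2) and (4); the remaining constraints have slack.

(2) and (4)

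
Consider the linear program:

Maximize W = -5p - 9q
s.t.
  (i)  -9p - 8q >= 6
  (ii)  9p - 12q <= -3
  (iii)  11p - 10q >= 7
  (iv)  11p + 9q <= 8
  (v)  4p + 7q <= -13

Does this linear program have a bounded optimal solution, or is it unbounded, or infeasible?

infeasible

The boundaries -9p - 8q = 6 and 11p + 9q = 8 meet at (118/7, -138/7), but that point violates 9p - 12q ≤ -3. Every candidate vertex is excluded by some other constraint, so the feasible region is empty.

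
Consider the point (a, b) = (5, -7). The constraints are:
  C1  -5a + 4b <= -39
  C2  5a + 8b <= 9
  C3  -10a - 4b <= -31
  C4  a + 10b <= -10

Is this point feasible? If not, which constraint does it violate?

not feasible — violates C3

Constraint C3: -10a - 4b = -22, which is not ≤ -31. All other constraints are satisfied.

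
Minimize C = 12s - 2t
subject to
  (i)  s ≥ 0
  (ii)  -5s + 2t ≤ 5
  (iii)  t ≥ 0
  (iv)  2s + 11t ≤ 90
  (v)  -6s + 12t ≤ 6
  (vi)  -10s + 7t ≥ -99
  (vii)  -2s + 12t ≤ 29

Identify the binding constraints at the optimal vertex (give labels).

Vertices and C = 12s - 2t:
  (0, 0) → C = 0
  (0, 1/2) → C = -1
  (99/10, 0) → C = 594/5
  (23/4, 27/8) → C = 249/4
  (1391/106, 244/53) → C = 7858/53

The minimum is at (0, 1/2). Substituting into each constraint, equality holds for (i) and (v); the remaining constraints have slack.

(i) and (v)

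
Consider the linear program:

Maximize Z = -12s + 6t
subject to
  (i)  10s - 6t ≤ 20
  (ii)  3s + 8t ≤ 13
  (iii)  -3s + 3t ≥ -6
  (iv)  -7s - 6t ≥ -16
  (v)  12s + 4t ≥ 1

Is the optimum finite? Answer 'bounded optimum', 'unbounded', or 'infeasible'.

Corner points and Z = -12s + 6t:
  (2, 0) → Z = -24
  (36/17, 10/51) → Z = -412/17
  (25/19, 43/38) → Z = -9
  (-11/21, 51/28) → Z = 241/14
  (9/16, -23/16) → Z = -123/8
The feasible region has finitely many vertices and no improving ray; the maximum is 241/14 at (-11/21, 51/28).

bounded optimum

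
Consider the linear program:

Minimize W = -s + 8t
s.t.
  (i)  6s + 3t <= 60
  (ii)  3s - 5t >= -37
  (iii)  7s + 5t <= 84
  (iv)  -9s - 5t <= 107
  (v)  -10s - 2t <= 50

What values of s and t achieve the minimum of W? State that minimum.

Corner points and W = -s + 8t:
  (16/3, 28/3) → W = 208/3
  (207, -394) → W = -3359
  (47/10, 511/50) → W = 3853/50
  (-81/14, 55/14) → W = 521/14
  (-9/8, -155/8) → W = -1231/8

The binding constraints are 6s + 3t = 60 and -9s - 5t = 107.
Solving simultaneously gives s = 207, t = -394.

s = 207, t = -394, minimum W = -3359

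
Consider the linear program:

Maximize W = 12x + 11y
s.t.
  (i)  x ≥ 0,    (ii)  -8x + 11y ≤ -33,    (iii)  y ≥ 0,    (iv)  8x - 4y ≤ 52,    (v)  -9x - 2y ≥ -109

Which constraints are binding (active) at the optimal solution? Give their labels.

(ii) and (iv)

Extreme points and W = 12x + 11y:
  (33/8, 0) → W = 99/2
  (55/7, 19/7) → W = 869/7
  (13/2, 0) → W = 78

The maximum is at (55/7, 19/7). Substituting into each constraint, equality holds for (ii) and (iv); the remaining constraints have slack.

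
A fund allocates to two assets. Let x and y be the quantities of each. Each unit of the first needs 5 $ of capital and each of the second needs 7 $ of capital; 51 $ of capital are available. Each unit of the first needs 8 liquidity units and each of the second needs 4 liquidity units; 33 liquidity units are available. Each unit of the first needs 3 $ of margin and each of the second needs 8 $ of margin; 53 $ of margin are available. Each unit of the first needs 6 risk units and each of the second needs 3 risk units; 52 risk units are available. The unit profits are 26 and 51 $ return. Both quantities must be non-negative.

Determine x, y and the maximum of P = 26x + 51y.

x = 1, y = 25/4, maximum P = 1379/4

Corner points and P = 26x + 51y:
  (0, 0) → P = 0
  (0, 53/8) → P = 2703/8
  (33/8, 0) → P = 429/4
  (1, 25/4) → P = 1379/4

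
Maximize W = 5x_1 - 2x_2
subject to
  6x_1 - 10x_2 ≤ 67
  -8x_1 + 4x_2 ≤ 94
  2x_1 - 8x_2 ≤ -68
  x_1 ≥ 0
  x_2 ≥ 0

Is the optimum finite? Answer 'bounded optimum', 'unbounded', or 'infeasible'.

From the feasible point (304/7, 271/14), moving in the direction (10, 6) keeps every constraint satisfied while W increases without bound.

unbounded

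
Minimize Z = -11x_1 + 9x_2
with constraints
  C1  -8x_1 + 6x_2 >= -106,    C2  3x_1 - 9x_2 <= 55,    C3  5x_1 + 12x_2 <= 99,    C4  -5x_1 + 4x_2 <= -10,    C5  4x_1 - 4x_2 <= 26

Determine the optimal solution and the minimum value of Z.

x_1 = 177/17, x_2 = 133/34, minimum Z = -2697/34

The binding constraints are 5x_1 + 12x_2 = 99 and 4x_1 - 4x_2 = 26.
Solving simultaneously gives x_1 = 177/17, x_2 = 133/34.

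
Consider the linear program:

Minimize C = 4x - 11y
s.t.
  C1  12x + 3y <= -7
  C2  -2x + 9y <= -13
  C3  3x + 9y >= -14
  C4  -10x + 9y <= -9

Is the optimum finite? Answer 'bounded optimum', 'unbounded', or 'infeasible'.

infeasible

The boundaries 12x + 3y = -7 and -2x + 9y = -13 meet at (-4/19, -85/57), but that point violates 3x + 9y ≥ -14. Every candidate vertex is excluded by some other constraint, so the feasible region is empty.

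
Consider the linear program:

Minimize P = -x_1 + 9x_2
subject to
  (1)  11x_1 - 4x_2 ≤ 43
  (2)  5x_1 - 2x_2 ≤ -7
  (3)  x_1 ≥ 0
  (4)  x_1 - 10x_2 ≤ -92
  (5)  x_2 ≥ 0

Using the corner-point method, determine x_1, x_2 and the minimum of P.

x_1 = 19/8, x_2 = 151/16, minimum P = 1321/16

Corner points and P = -x_1 + 9x_2:
  (57, 146) → P = 1257
  (19/8, 151/16) → P = 1321/16
  (0, 46/5) → P = 414/5
The feasible region is unbounded (it extends along (0, 1), (4, 11)), but P strictly increases along every unbounded feasible direction, so there is no improving ray and the minimum is attained at a vertex.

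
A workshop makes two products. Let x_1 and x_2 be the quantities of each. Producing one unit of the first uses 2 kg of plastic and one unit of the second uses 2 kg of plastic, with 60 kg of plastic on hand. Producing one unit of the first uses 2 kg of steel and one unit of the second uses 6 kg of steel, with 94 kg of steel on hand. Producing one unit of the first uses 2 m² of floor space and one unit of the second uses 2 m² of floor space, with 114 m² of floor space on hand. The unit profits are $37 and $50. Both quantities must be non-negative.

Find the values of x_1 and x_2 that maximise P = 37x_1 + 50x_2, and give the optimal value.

x_1 = 43/2, x_2 = 17/2, maximum P = 2441/2

Vertices and P = 37x_1 + 50x_2:
  (0, 0) → P = 0
  (0, 47/3) → P = 2350/3
  (30, 0) → P = 1110
  (43/2, 17/2) → P = 2441/2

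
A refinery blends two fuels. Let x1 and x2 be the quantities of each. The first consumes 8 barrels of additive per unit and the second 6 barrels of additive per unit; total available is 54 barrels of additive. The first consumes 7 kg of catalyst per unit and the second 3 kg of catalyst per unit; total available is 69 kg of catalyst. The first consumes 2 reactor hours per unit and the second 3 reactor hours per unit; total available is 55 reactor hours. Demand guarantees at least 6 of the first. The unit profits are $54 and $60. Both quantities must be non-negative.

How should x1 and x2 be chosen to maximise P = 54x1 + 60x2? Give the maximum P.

x1 = 6, x2 = 1, maximum P = 384

Extreme points and P = 54x1 + 60x2:
  (27/4, 0) → P = 729/2
  (6, 0) → P = 324
  (6, 1) → P = 384

The optimum lies where 8x1 + 6x2 = 54 and x1 = 6.
Solving simultaneously gives x1 = 6, x2 = 1.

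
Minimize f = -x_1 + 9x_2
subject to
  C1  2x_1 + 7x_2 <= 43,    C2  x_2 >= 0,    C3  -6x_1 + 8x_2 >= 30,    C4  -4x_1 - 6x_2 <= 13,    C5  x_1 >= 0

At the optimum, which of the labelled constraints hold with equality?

Vertices and f = -x_1 + 9x_2:
  (67/29, 159/29) → f = 1364/29
  (0, 43/7) → f = 387/7
  (0, 15/4) → f = 135/4

The minimum is at (0, 15/4). Substituting into each constraint, equality holds for C3 and C5; the remaining constraints have slack.

C3 and C5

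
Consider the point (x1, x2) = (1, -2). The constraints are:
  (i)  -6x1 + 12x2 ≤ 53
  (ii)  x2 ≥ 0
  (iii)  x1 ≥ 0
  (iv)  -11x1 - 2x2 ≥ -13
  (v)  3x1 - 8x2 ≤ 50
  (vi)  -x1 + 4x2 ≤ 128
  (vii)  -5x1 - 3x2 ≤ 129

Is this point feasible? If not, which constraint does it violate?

not feasible — violates (ii)

Constraint (ii): x2 = -2, which is not ≥ 0. All other constraints are satisfied.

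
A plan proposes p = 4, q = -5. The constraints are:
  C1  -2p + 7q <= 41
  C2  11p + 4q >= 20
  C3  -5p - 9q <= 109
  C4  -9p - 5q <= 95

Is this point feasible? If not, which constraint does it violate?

C1: -43 ≤ 41 ✓
C2: 24 ≥ 20 ✓
C3: 25 ≤ 109 ✓
C4: -11 ≤ 95 ✓

feasible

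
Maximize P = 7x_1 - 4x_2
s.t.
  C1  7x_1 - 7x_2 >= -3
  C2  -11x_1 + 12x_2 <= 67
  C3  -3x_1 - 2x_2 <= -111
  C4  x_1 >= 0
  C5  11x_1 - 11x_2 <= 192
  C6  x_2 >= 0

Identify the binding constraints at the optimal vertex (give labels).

Vertices and P = 7x_1 - 4x_2:
  (433/7, 436/7) → P = 1287/7
  (771/35, 786/35) → P = 2253/35
  (3041/11, 259) → P = 9891/11
  (321/11, 129/11) → P = 1731/11

The maximum is at (3041/11, 259). Substituting into each constraint, equality holds for C2 and C5; the remaining constraints have slack.

C2 and C5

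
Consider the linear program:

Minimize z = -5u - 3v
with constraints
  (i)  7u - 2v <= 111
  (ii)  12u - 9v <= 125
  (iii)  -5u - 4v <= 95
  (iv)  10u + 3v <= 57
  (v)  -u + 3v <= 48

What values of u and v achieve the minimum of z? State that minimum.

u = 9/11, v = 179/11, minimum z = -582/11

Extreme points and z = -5u - 3v:
  (-355/93, -1765/93) → z = 7070/93
  (148/21, -283/63) → z = -457/21
  (-477/19, 145/19) → z = 1950/19
  (9/11, 179/11) → z = -582/11

The optimum lies where 10u + 3v = 57 and -u + 3v = 48.
Solving simultaneously gives u = 9/11, v = 179/11.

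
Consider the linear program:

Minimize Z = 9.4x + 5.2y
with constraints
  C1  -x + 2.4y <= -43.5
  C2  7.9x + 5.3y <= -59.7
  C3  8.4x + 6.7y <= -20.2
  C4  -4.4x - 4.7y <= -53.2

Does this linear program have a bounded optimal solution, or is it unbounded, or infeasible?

The boundaries -x + 2.4y = -43.5 and 7.9x + 5.3y = -59.7 meet at (8727/2426, -40335/2426), but that point violates -4.4x - 4.7y ≤ -53.2. Every candidate vertex is excluded by some other constraint, so the feasible region is empty.

infeasible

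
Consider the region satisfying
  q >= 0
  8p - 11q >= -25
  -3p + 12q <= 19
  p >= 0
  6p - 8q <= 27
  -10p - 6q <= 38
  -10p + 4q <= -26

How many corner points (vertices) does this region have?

4

Pairwise boundary intersections that survive every other constraint:
  (9/2, 0)
  (13/5, 0)
  (119/12, 65/16)
  (97/27, 67/27)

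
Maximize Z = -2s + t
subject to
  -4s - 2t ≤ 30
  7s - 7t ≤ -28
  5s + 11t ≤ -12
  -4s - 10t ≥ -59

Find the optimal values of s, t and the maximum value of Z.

Feasible corners and Z = -2s + t:
  (-19/3, -7/3) → Z = 31/3
  (-9, 3) → Z = 21
  (-7/2, 1/2) → Z = 15/2

s = -9, t = 3, maximum Z = 21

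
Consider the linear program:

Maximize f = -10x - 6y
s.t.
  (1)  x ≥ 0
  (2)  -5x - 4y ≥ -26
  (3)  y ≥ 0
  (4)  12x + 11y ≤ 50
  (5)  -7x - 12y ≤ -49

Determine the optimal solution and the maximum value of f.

Feasible corners and f = -10x - 6y:
  (0, 50/11) → f = -300/11
  (0, 49/12) → f = -49/2
  (61/67, 238/67) → f = -2038/67

At the optimal vertex, x = 0 and -7x - 12y = -49.
Solving simultaneously gives x = 0, y = 49/12.

x = 0, y = 49/12, maximum f = -49/2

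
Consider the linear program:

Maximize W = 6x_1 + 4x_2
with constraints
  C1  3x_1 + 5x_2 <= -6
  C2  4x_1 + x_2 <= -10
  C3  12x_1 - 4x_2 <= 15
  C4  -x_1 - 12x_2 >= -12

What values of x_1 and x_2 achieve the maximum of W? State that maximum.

x_1 = -44/17, x_2 = 6/17, maximum W = -240/17

Corner points and W = 6x_1 + 4x_2:
  (-44/17, 6/17) → W = -240/17
  (-132/31, 42/31) → W = -624/31
  (-25/28, -45/7) → W = -435/14
The feasible region is unbounded (it extends along (-1, -3), (-12, 1)), but W strictly decreases along every unbounded feasible direction, so there is no improving ray and the maximum is attained at a vertex.

The binding constraints are 3x_1 + 5x_2 = -6 and 4x_1 + x_2 = -10.
Solving simultaneously gives x_1 = -44/17, x_2 = 6/17.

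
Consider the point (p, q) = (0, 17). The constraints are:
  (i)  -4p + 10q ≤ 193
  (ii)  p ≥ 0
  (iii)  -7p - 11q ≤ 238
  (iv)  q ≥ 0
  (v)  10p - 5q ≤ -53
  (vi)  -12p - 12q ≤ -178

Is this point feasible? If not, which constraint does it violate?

(i): 170 ≤ 193 ✓
(ii): 0 ≥ 0 ✓
(iii): -187 ≤ 238 ✓
(iv): 17 ≥ 0 ✓
(v): -85 ≤ -53 ✓
(vi): -204 ≤ -178 ✓

feasible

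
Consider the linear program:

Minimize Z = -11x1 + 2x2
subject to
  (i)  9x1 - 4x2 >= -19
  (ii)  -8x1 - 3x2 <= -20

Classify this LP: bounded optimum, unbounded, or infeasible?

From the feasible point (23/59, 332/59), moving in the direction (4, 9) keeps every constraint satisfied while Z decreases without bound.

unbounded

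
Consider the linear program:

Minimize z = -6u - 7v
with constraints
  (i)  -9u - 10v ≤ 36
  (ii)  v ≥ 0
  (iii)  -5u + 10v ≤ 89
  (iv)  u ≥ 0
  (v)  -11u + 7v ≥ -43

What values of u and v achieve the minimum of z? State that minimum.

Corner points and z = -6u - 7v:
  (0, 0) → z = 0
  (43/11, 0) → z = -258/11
  (0, 89/10) → z = -623/10
  (351/25, 398/25) → z = -4892/25

The optimum lies where -5u + 10v = 89 and -11u + 7v = -43.
Solving simultaneously gives u = 351/25, v = 398/25.

u = 351/25, v = 398/25, minimum z = -4892/25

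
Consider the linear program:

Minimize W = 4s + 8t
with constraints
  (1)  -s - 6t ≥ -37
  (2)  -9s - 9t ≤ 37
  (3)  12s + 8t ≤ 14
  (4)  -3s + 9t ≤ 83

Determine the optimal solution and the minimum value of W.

s = 211/18, t = -95/6, minimum W = -718/9

Corner points and W = 4s + 8t:
  (-53/16, 215/32) → W = 81/2
  (-55/9, 194/27) → W = 892/27
  (211/18, -95/6) → W = -718/9
  (-10, 53/9) → W = 64/9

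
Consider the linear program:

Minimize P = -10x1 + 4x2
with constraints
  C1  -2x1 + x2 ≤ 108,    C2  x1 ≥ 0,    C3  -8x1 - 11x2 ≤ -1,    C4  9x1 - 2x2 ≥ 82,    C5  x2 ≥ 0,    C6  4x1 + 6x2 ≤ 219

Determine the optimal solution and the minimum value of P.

x1 = 219/4, x2 = 0, minimum P = -1095/2

Corner points and P = -10x1 + 4x2:
  (82/9, 0) → P = -820/9
  (15, 53/2) → P = -44
  (219/4, 0) → P = -1095/2

The binding constraints are x2 = 0 and 4x1 + 6x2 = 219.
Solving simultaneously gives x1 = 219/4, x2 = 0.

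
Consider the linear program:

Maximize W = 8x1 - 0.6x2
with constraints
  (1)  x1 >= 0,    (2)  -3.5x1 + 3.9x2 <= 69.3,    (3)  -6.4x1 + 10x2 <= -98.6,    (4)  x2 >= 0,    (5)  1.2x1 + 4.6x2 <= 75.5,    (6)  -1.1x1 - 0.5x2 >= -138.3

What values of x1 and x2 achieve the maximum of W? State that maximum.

Feasible corners and W = 8x1 - 0.6x2:
  (493/32, 0) → W = 493/4
  (15107/518, 4561/518) → W = 84371/370
  (755/12, 0) → W = 1510/3

x1 = 755/12, x2 = 0, maximum W = 1510/3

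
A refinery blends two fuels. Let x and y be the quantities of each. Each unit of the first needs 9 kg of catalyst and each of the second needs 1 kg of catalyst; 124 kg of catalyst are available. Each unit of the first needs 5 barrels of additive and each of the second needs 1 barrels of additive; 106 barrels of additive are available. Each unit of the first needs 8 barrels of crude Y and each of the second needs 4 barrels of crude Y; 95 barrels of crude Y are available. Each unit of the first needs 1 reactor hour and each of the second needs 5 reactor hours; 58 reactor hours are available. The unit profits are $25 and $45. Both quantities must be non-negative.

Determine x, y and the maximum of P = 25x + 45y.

Corner points and P = 25x + 45y:
  (0, 0) → P = 0
  (0, 58/5) → P = 522
  (95/8, 0) → P = 2375/8
  (27/4, 41/4) → P = 630

x = 27/4, y = 41/4, maximum P = 630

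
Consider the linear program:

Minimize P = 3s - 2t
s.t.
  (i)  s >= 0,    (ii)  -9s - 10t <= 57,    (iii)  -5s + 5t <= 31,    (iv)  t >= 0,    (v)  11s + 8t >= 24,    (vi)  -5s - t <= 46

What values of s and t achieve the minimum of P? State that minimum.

s = 0, t = 31/5, minimum P = -62/5

Feasible corners and P = 3s - 2t:
  (0, 31/5) → P = -62/5
  (0, 3) → P = -6
  (24/11, 0) → P = 72/11
The feasible region is unbounded (it extends along (1, 1), (1, 0)), but P strictly increases along every unbounded feasible direction, so there is no improving ray and the minimum is attained at a vertex.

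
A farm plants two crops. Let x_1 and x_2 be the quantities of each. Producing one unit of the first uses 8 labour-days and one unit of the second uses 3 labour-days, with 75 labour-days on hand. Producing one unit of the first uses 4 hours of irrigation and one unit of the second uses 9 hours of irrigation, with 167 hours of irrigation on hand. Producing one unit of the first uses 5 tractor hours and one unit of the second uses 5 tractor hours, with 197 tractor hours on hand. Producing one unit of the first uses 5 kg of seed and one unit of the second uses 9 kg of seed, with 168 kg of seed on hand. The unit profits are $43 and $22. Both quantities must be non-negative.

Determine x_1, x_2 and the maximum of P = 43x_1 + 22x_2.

x_1 = 3, x_2 = 17, maximum P = 503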